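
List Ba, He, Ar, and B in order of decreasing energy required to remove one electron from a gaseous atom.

He > Ar > B > Ba

He is in period 1, group 18; B is in period 2, group 13; Ar is in period 3, group 18; Ba is in period 6, group 2.
Across a period the outer electron is held more tightly (higher IE₁); down a group it sits in a higher shell, more shielded, and comes off more easily.
Here both period and group differ, so the two effects have to be weighed against each other.
B > Ba: both effects reinforce here, so B is clearly the higher of the two.
Ar > B: the two effects oppose for this pair; the across-period effect wins (1521 vs 801 kJ/mol).
He > Ar: they share group 18; the group trend gives He the larger value.
Tabulated first ionization energy (kJ/mol): He 2372, B 801, Ar 1521, Ba 503.
So from highest to lowest: He > Ar > B > Ba.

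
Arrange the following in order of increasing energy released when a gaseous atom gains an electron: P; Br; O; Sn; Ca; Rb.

Ca < Rb < P < Sn < O < Br

O is in period 2, group 16; P is in period 3, group 15; Ca is in period 4, group 2; Br is in period 4, group 17; Rb is in period 5, group 1; Sn is in period 5, group 14.
Atoms with high Z_eff and room in the valence shell (especially the halogens) have the most exothermic electron affinities.
Neither a single period nor a single group — weigh both effects.
Rb > Ca: this pair runs against the simple trend — see the exception note.
P > Rb: relative to Rb, both the across-period and down-group shifts push P's electron affinity up.
Sn > P: this pair runs against the simple trend — see the exception note.
O > Sn: relative to Sn, both the across-period and down-group shifts push O's electron affinity up.
Br > O: period and group pull opposite ways; the across-period shift dominates (325 vs 141 kJ/mol).
Note the exception: Rb has a higher electron affinity than Ca, contrary to the simple trend — adding an electron to Ca (ns²) has to open a new, higher-energy np subshell, which is unfavourable.
Note the exception: Sn has a higher electron affinity than P, contrary to the simple trend — adding an electron to P's half-filled np³ subshell costs electron-pairing energy.
Tabulated electron affinity (kJ/mol): O 141, P 72, Ca 2, Br 325, Rb 47, Sn 107.
So from lowest to highest: Ca < Rb < P < Sn < O < Br.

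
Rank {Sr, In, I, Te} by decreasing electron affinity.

I > Te > In > Sr

Sr is in period 5, group 2; In is in period 5, group 13; Te is in period 5, group 16; I is in period 5, group 17.
Adding an electron releases more energy for atoms nearer the top right (short of the noble gases).
All lie in period 5, so electron affinity increases left to right.
So from highest to lowest: I > Te > In > Sr.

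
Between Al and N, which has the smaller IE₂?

Al

Consider each +1 ion: Al⁺ still has 2 valence electrons; N⁺ still has 4 valence electrons.
All are still removing valence electrons, so compare the +1 ions as you would atoms: IE_2 generally rises across a period (higher Z_eff) and falls down a group (larger shell), subject to the usual subshell exceptions.
Valence configurations: Al⁺ [Ne]3s², N⁺ [He]2s²2p².
The numbers (kJ/mol): Al 1817, N 2856.
Hence IE_2: Al < N.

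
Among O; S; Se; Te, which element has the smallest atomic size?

Across a period the added protons contract the valence shell; down a group each new principal shell makes the atom larger.
All are in group 16, so atomic radius increases down the group.
The smallest atomic size among these belongs to O.

O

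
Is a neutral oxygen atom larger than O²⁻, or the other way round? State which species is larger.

O²⁻

Forming O²⁻ adds 2 electrons to O. More electron–electron repulsion in the same shell, with unchanged nuclear charge, lets the cloud expand.
An anion is larger than its parent atom: O²⁻ > O.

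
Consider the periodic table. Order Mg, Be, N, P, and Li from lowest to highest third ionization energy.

The third ionization energy removes an electron from the +2 ion. For each element: Mg²⁺ is the bare [Ne] core; Be²⁺ is the bare [He] core; N²⁺ still has 3 valence electrons; P²⁺ still has 3 valence electrons; Li²⁺ is already 1 electron into the core.
Core electrons are held far more tightly than valence electrons, so Mg, Li and Be top the IE_3 order.
Valence configurations: N²⁺ [He]2s²2p¹, P²⁺ [Ne]3s²3p¹.
The numbers (kJ/mol): Mg 7733, Be 14849, N 4578, P 2914, Li 11815.
Hence IE_3: P < N < Mg < Li < Be.

P < N < Mg < Li < Be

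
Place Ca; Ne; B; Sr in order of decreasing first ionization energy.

Ne > B > Ca > Sr

B is in period 2, group 13; Ne is in period 2, group 18; Ca is in period 4, group 2; Sr is in period 5, group 2.
First ionization energy rises across a period (greater Z_eff holds electrons more tightly) and falls down a group (valence electrons are farther from the nucleus).
Neither a single period nor a single group — weigh both effects.
Ca > Sr: Ca sits above Sr in group 2, so the down-group effect alone puts Ca higher.
B > Ca: relative to Ca, both the across-period and down-group shifts push B's first ionization energy up.
Ne > B: Ne lies to the right of B in period 2, so the across-period effect alone puts Ne higher.
For reference (kJ/mol): B 801, Ne 2081, Ca 590, Sr 550.
So from highest to lowest: Ne > B > Ca > Sr.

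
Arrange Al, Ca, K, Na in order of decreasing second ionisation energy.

After 1 electron has been removed, what remains? Al⁺ still has 2 valence electrons; Ca⁺ still has 1 valence electron; K⁺ is the bare [Ar] core; Na⁺ is the bare [Ne] core.
Pulling an electron out of a noble-gas core costs far more than removing a remaining valence electron, so K and Na sit at the high end of IE_2.
Valence configurations: Al⁺ [Ne]3s², Ca⁺ [Ar]4s¹.
Tabulated IE_2 (kJ/mol): Al 1817, Ca 1145, K 3052, Na 4562.
Hence IE_2: Ca < Al < K < Na.

Na > K > Al > Ca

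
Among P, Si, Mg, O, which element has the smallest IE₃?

The third ionization energy removes an electron from the +2 ion. For each element: P²⁺ still has 3 valence electrons; Si²⁺ still has 2 valence electrons; Mg²⁺ is the bare [Ne] core; O²⁺ still has 4 valence electrons.
Core electrons are held far more tightly than valence electrons, so Mg tops the IE_3 order.
Valence configurations: P²⁺ [Ne]3s²3p¹, Si²⁺ [Ne]3s², O²⁺ [He]2s²2p².
P²⁺ loses a lone 3p electron whereas Si²⁺ must break into a filled 3s² pair, so IE_3(Si) > IE_3(P) even though P has the higher nuclear charge.
Approximate IE_3 values (kJ/mol): P 2914, Si 3232, Mg 7733, O 5300.
Overall IE_3 order: P < Si < O < Mg.

P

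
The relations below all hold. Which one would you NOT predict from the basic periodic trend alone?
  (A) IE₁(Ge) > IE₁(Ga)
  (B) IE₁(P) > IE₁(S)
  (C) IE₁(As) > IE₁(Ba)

The general trend: IE₁ increases across a period and decreases down a group.
(A) Ge (period 4, group 14) vs Ga (period 4, group 13): the stated order agrees with the simple trend.
(B) P (period 3, group 15) vs S (period 3, group 16): the stated order contradicts the simple trend.
(C) As (period 4, group 15) vs Ba (period 6, group 2): the stated order agrees with the simple trend.
The exception is (B): S (3p⁴) ionizes more easily than half-filled P (3p³) because the paired 3p electron in S is pushed out by e⁻–e⁻ repulsion.

(B)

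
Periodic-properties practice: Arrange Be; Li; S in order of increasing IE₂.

Consider each +1 ion: Be⁺ still has 1 valence electron; Li⁺ is the bare [He] core; S⁺ still has 5 valence electrons.
Core electrons are held far more tightly than valence electrons, so Li tops the IE_2 order.
Valence configurations: Be⁺ [He]2s¹, S⁺ [Ne]3s²3p³.
Tabulated IE_2 (kJ/mol): Be 1757, Li 7298, S 2252.
Overall IE_2 order: Be < S < Li.

Be < S < Li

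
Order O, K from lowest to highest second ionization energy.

K < O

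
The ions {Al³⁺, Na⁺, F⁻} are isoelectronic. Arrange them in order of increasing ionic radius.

Al³⁺, Na⁺, F⁻

All of these have 10 electrons, so size is governed by nuclear charge alone: the more protons, the stronger the pull on the same electron cloud, and the smaller the ion.
Nuclear charges: Al³⁺ (Z=13), Na⁺ (Z=11), F⁻ (Z=9).
Smallest to largest: Al³⁺ < Na⁺ < F⁻.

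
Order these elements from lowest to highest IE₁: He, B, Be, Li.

Li < B < Be < He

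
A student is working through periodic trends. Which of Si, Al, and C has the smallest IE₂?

Si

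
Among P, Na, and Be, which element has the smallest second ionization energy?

Be

The second ionization energy removes an electron from the +1 ion. For each element: P⁺ still has 4 valence electrons; Na⁺ is the bare [Ne] core; Be⁺ still has 1 valence electron.
Core electrons are held far more tightly than valence electrons, so Na tops the IE_2 order.
Valence configurations: P⁺ [Ne]3s²3p², Be⁺ [He]2s¹.
Tabulated IE_2 (kJ/mol): P 1907, Na 4562, Be 1757.
Overall IE_2 order: Be < P < Na.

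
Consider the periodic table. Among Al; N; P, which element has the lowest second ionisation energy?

Al

Consider each +1 ion: Al⁺ still has 2 valence electrons; N⁺ still has 4 valence electrons; P⁺ still has 4 valence electrons.
All are still removing valence electrons, so compare the +1 ions as you would atoms: IE_2 generally rises across a period (higher Z_eff) and falls down a group (larger shell), subject to the usual subshell exceptions.
Valence configurations: Al⁺ [Ne]3s², N⁺ [He]2s²2p², P⁺ [Ne]3s²3p².
Tabulated IE_2 (kJ/mol): Al 1817, N 2856, P 1907.
Overall IE_2 order: Al < P < N.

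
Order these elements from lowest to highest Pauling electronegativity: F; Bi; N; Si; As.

Si < Bi < As < N < F

N is in period 2, group 15; F is in period 2, group 17; Si is in period 3, group 14; As is in period 4, group 15; Bi is in period 6, group 15.
Atoms toward the upper right of the periodic table pull bonding electrons most strongly.
Neither a single period nor a single group — weigh both effects.
Bi > Si: period and group pull opposite ways; the across-period shift dominates (2.02 vs 1.90).
As > Bi: they share group 15; the group trend gives As the larger value.
N > As: N sits above As in group 15, so the down-group effect alone puts N higher.
F > N: F lies to the right of N in period 2, so the across-period effect alone puts F higher.
Tabulated electronegativity (Pauling): N 3.04, F 3.98, Si 1.90, As 2.18, Bi 2.02.
So from lowest to highest: Si < Bi < As < N < F.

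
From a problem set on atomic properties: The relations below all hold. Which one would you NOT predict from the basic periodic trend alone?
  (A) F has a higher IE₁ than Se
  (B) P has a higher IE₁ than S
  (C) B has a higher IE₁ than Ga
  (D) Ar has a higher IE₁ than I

The general trend: IE₁ increases across a period and decreases down a group.
(A) F (period 2, group 17) vs Se (period 4, group 16): the stated order agrees with the simple trend.
(B) P (period 3, group 15) vs S (period 3, group 16): the stated order contradicts the simple trend.
(C) B (period 2, group 13) vs Ga (period 4, group 13): the stated order agrees with the simple trend.
(D) Ar (period 3, group 18) vs I (period 5, group 17): the stated order agrees with the simple trend.
The exception is (B): S (3p⁴) ionizes more easily than half-filled P (3p³) because the paired 3p electron in S is pushed out by e⁻–e⁻ repulsion.

(B)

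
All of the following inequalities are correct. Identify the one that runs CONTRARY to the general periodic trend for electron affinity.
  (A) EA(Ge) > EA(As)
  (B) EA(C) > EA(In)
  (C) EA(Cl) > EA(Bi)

(A)

The general trend: electron affinity increases across a period and decreases down a group.
(A) Ge (period 4, group 14) vs As (period 4, group 15): the stated order contradicts the simple trend.
(B) C (period 2, group 14) vs In (period 5, group 13): the stated order agrees with the simple trend.
(C) Cl (period 3, group 17) vs Bi (period 6, group 15): the stated order agrees with the simple trend.
The exception is (A): adding an electron to As's half-filled 4p³ is unfavourable, so Ge (4p²) has the more exothermic EA.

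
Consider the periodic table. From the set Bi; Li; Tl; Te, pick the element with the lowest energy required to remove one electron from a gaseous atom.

Li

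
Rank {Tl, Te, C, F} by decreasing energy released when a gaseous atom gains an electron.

F > Te > C > Tl

Electron affinity generally becomes more exothermic across a period toward the halogens and less exothermic down a group.
Neither a single period nor a single group — weigh both effects.
C > Tl: relative to Tl, both the across-period and down-group shifts push C's electron affinity up.
Te > C: period and group pull opposite ways; the across-period shift dominates (190 vs 122 kJ/mol).
F > Te: both effects reinforce here, so F is clearly the higher of the two.
Approximate values (kJ/mol): C 122, F 328, Te 190, Tl 19.
So from highest to lowest: F > Te > C > Tl.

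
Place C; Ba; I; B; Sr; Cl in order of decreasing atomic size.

Ba > Sr > I > Cl > B > C

B is in period 2, group 13; C is in period 2, group 14; Cl is in period 3, group 17; Sr is in period 5, group 2; I is in period 5, group 17; Ba is in period 6, group 2.
Radius decreases left→right (rising Z_eff, same n) and increases top→bottom (higher n).
These span different periods and groups, so the two trends combine.
B > C: B lies to the left of C in period 2, so the across-period effect alone puts B larger.
Cl > B: period and group pull opposite ways; the down-group shift dominates (99 vs 85 pm).
I > Cl: I sits below Cl in group 17, so the down-group effect alone puts I larger.
Sr > I: Sr lies to the left of I in period 5, so the across-period effect alone puts Sr larger.
Ba > Sr: they share group 2; the group trend gives Ba the larger value.
Approximate values (pm): B 85, C 75, Cl 99, Sr 185, I 133, Ba 196.
So from largest to smallest: Ba > Sr > I > Cl > B > C.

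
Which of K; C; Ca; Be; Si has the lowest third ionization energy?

Consider each +2 ion: K²⁺ is already 1 electron into the core; C²⁺ still has 2 valence electrons; Ca²⁺ is the bare [Ar] core; Be²⁺ is the bare [He] core; Si²⁺ still has 2 valence electrons.
Usually core removal costs more than valence removal, but here the competition is close: a tightly held n=2 valence electron can cost more to remove than an n=3 core electron, so the actual values have to decide it.
Valence configurations: C²⁺ [He]2s², Si²⁺ [Ne]3s².
Tabulated IE_3 (kJ/mol): K 4420, C 4620, Ca 4912, Be 14849, Si 3232.
Hence IE_3: Si < K < C < Ca < Be.

Si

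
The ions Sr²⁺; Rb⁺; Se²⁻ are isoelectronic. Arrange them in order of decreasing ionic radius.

Se²⁻ > Rb⁺ > Sr²⁺

All of these have 36 electrons, so size is governed by nuclear charge alone: the more protons, the stronger the pull on the same electron cloud, and the smaller the ion.
Nuclear charges: Sr²⁺ (Z=38), Rb⁺ (Z=37), Se²⁻ (Z=34).
Largest to smallest: Se²⁻ > Rb⁺ > Sr²⁺.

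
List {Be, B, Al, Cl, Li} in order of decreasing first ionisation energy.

Cl, Be, B, Al, Li

Li is in period 2, group 1; Be is in period 2, group 2; B is in period 2, group 13; Al is in period 3, group 13; Cl is in period 3, group 17.
IE₁ increases left→right with effective nuclear charge and decreases top→bottom as the valence shell moves farther out.
These span different periods and groups, so the two trends combine.
Al > Li: the two effects oppose for this pair; the across-period effect wins (578 vs 520 kJ/mol).
B > Al: B sits above Al in group 13, so the down-group effect alone puts B higher.
Be > B: this pair runs against the simple trend — see the exception note.
Cl > Be: the two effects oppose for this pair; the across-period effect wins (1251 vs 900 kJ/mol).
Note the exception: Be has a higher first ionization energy than B, contrary to the simple trend — removing B's lone 2p electron is easier than breaking Be's filled 2s².
Tabulated first ionization energy (kJ/mol): Li 520, Be 900, B 801, Al 578, Cl 1251.
So from highest to lowest: Cl > Be > B > Al > Li.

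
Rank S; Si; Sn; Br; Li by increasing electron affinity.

Li is in period 2, group 1; Si is in period 3, group 14; S is in period 3, group 16; Br is in period 4, group 17; Sn is in period 5, group 14.
Electron affinity generally becomes more exothermic across a period toward the halogens and less exothermic down a group.
These span different periods and groups, so the two trends combine.
Sn > Li: period and group pull opposite ways; the across-period shift dominates (107 vs 60 kJ/mol).
Si > Sn: Si sits above Sn in group 14, so the down-group effect alone puts Si higher.
S > Si: S lies to the right of Si in period 3, so the across-period effect alone puts S higher.
Br > S: the two effects oppose for this pair; the across-period effect wins (325 vs 200 kJ/mol).
Approximate values (kJ/mol): Li 60, Si 134, S 200, Br 325, Sn 107.
So from lowest to highest: Li < Sn < Si < S < Br.

Li < Sn < Si < S < Br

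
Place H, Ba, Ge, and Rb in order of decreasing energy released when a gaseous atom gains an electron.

H is in period 1, group 1; Ge is in period 4, group 14; Rb is in period 5, group 1; Ba is in period 6, group 2.
EA tends to increase across a period and decrease down a group, though the pattern is less regular than for IE or radius.
Neither a single period nor a single group — weigh both effects.
Rb > Ba: the two effects oppose for this pair; the down-group effect wins (47 vs 14 kJ/mol).
H > Rb: they share group 1; the group trend gives H the larger value.
Ge > H: period and group pull opposite ways; the across-period shift dominates (119 vs 73 kJ/mol).
Approximate values (kJ/mol): H 73, Ge 119, Rb 47, Ba 14.
So from highest to lowest: Ge > H > Rb > Ba.

Ge, H, Rb, Ba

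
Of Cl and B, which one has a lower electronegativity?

B

EN rises left→right (higher Z_eff, smaller atoms) and falls top→bottom (larger, more shielded atoms).
These span different periods and groups, so the two trends combine.
Cl > B: period and group pull opposite ways; the across-period shift dominates (3.16 vs 2.04).
Approximate values (Pauling): B 2.04, Cl 3.16.
So B has the lower electronegativity (B < Cl).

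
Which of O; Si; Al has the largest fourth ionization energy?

After 3 electrons have been removed, what remains? O³⁺ still has 3 valence electrons; Si³⁺ still has 1 valence electron; Al³⁺ is the bare [Ne] core.
Pulling an electron out of a noble-gas core costs far more than removing a remaining valence electron, so Al sits at the high end of IE_4.
Valence configurations: O³⁺ [He]2s²2p¹, Si³⁺ [Ne]3s¹.
The numbers (kJ/mol): O 7469, Si 4356, Al 11577.
Overall IE_4 order: Si < O < Al.

Al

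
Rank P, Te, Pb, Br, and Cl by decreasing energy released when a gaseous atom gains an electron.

Cl > Br > Te > P > Pb

P is in period 3, group 15; Cl is in period 3, group 17; Br is in period 4, group 17; Te is in period 5, group 16; Pb is in period 6, group 14.
Adding an electron releases more energy for atoms nearer the top right (short of the noble gases).
Here both period and group differ, so the two effects have to be weighed against each other.
P > Pb: relative to Pb, both the across-period and down-group shifts push P's electron affinity up.
Te > P: the two effects oppose for this pair; the across-period effect wins (190 vs 72 kJ/mol).
Br > Te: both effects reinforce here, so Br is clearly the higher of the two.
Cl > Br: Cl sits above Br in group 17, so the down-group effect alone puts Cl higher.
For reference (kJ/mol): P 72, Cl 349, Br 325, Te 190, Pb 35.
So from highest to lowest: Cl > Br > Te > P > Pb.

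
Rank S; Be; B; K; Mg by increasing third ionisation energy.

After 2 electrons have been removed, what remains? S²⁺ still has 4 valence electrons; Be²⁺ is the bare [He] core; B²⁺ still has 1 valence electron; K²⁺ is already 1 electron into the core; Mg²⁺ is the bare [Ne] core.
Pulling an electron out of a noble-gas core costs far more than removing a remaining valence electron, so K, Mg and Be sit at the high end of IE_3.
Valence configurations: S²⁺ [Ne]3s²3p², B²⁺ [He]2s¹.
The numbers (kJ/mol): S 3357, Be 14849, B 3660, K 4420, Mg 7733.
Putting it together, IE_3: S < B < K < Mg < Be.

S < B < K < Mg < Be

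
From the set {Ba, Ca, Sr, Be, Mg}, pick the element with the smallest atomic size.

Be is in period 2, group 2; Mg is in period 3, group 2; Ca is in period 4, group 2; Sr is in period 5, group 2; Ba is in period 6, group 2.
Atomic radius shrinks across a period as nuclear charge pulls the same shell inward, and grows down a group as new shells are added.
All are in group 2, so atomic radius increases down the group.
The smallest atomic size among these belongs to Be.

Be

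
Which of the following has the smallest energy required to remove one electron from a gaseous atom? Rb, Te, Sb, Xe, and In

Rb is in period 5, group 1; In is in period 5, group 13; Sb is in period 5, group 15; Te is in period 5, group 16; Xe is in period 5, group 18.
Across a period the outer electron is held more tightly (higher IE₁); down a group it sits in a higher shell, more shielded, and comes off more easily.
All lie in period 5, so first ionization energy increases left to right.
The smallest energy required to remove one electron from a gaseous atom among these belongs to Rb.

Rb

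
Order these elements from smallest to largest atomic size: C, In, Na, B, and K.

C < B < In < Na < K

B is in period 2, group 13; C is in period 2, group 14; Na is in period 3, group 1; K is in period 4, group 1; In is in period 5, group 13.
Radius decreases left→right (rising Z_eff, same n) and increases top→bottom (higher n).
Here both period and group differ, so the two effects have to be weighed against each other.
B > C: both are in period 2; the period trend gives B the larger value.
In > B: they share group 13; the group trend gives In the larger value.
Na > In: period and group pull opposite ways; the across-period shift dominates (155 vs 142 pm).
K > Na: they share group 1; the group trend gives K the larger value.
Approximate values (pm): B 85, C 75, Na 155, K 196, In 142.
So from smallest to largest: C < B < In < Na < K.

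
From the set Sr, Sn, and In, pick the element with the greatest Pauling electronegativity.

Electronegativity increases across a period and decreases down a group, tracking effective nuclear charge and atomic size.
All lie in period 5, so electronegativity increases left to right.
The greatest Pauling electronegativity among these belongs to Sn.

Sn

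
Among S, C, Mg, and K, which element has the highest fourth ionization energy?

Mg

The fourth ionization energy removes an electron from the +3 ion. For each element: S³⁺ still has 3 valence electrons; C³⁺ still has 1 valence electron; Mg³⁺ is already 1 electron into the core; K³⁺ is already 2 electrons into the core.
Usually core removal costs more than valence removal, but here the competition is close: a tightly held n=2 valence electron can cost more to remove than an n=3 core electron, so the actual values have to decide it.
Valence configurations: S³⁺ [Ne]3s²3p¹, C³⁺ [He]2s¹.
Approximate IE_4 values (kJ/mol): S 4556, C 6223, Mg 10543, K 5877.
Overall IE_4 order: S < K < C < Mg.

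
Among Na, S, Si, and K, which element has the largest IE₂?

Na

IE_2 is the cost of taking one more electron from the +1 cation: Na⁺ is the bare [Ne] core; S⁺ still has 5 valence electrons; Si⁺ still has 3 valence electrons; K⁺ is the bare [Ar] core.
Pulling an electron out of a noble-gas core costs far more than removing a remaining valence electron, so K and Na sit at the high end of IE_2.
Valence configurations: S⁺ [Ne]3s²3p³, Si⁺ [Ne]3s²3p¹.
The numbers (kJ/mol): Na 4562, S 2252, Si 1577, K 3052.
Overall IE_2 order: Si < S < K < Na.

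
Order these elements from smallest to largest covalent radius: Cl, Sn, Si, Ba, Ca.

Cl, Si, Sn, Ca, Ba

Si is in period 3, group 14; Cl is in period 3, group 17; Ca is in period 4, group 2; Sn is in period 5, group 14; Ba is in period 6, group 2.
Atomic radius shrinks across a period as nuclear charge pulls the same shell inward, and grows down a group as new shells are added.
These span different periods and groups, so the two trends combine.
Si > Cl: both are in period 3; the period trend gives Si the larger value.
Sn > Si: they share group 14; the group trend gives Sn the larger value.
Ca > Sn: the two effects oppose for this pair; the across-period effect wins (171 vs 140 pm).
Ba > Ca: Ba sits below Ca in group 2, so the down-group effect alone puts Ba larger.
Approximate values (pm): Si 116, Cl 99, Ca 171, Sn 140, Ba 196.
So from smallest to largest: Cl < Si < Sn < Ca < Ba.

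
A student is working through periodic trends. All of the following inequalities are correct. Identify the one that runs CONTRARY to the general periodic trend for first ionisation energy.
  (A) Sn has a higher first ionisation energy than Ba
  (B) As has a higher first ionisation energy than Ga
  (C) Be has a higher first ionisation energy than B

(C)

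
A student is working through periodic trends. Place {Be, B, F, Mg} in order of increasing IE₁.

Removing the outermost electron gets harder across a period and easier down a group.
Neither a single period nor a single group — weigh both effects.
B > Mg: both effects reinforce here, so B is clearly the higher of the two.
Be > B: this pair runs against the simple trend — see the exception note.
F > Be: F lies to the right of Be in period 2, so the across-period effect alone puts F higher.
Note the exception: Be has a higher first ionization energy than B, contrary to the simple trend — removing B's lone 2p electron is easier than breaking Be's filled 2s².
Tabulated first ionization energy (kJ/mol): Be 900, B 801, F 1681, Mg 738.
So from lowest to highest: Mg < B < Be < F.

Mg < B < Be < F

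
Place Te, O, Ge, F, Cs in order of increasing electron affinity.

O is in period 2, group 16; F is in period 2, group 17; Ge is in period 4, group 14; Te is in period 5, group 16; Cs is in period 6, group 1.
Atoms with high Z_eff and room in the valence shell (especially the halogens) have the most exothermic electron affinities.
These span different periods and groups, so the two trends combine.
Ge > Cs: relative to Cs, both the across-period and down-group shifts push Ge's electron affinity up.
O > Ge: both effects reinforce here, so O is clearly the higher of the two.
Te > O: this pair runs against the simple trend — see the exception note.
F > Te: relative to Te, both the across-period and down-group shifts push F's electron affinity up.
Note the exception: Te has a higher electron affinity than O, contrary to the simple trend — O's compact 2p subshell gives strong electron–electron repulsion on the added electron.
Tabulated electron affinity (kJ/mol): O 141, F 328, Ge 119, Te 190, Cs 46.
So from lowest to highest: Cs < Ge < O < Te < F.

Cs < Ge < O < Te < F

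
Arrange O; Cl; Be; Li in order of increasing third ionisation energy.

Cl, O, Li, Be

The third ionization energy removes an electron from the +2 ion. For each element: O²⁺ still has 4 valence electrons; Cl²⁺ still has 5 valence electrons; Be²⁺ is the bare [He] core; Li²⁺ is already 1 electron into the core.
Breaking into a closed-shell core is much more expensive than removing a leftover valence electron — Li and Be have the largest IE_3 here.
Valence configurations: O²⁺ [He]2s²2p², Cl²⁺ [Ne]3s²3p³.
Approximate IE_3 values (kJ/mol): O 5300, Cl 3822, Be 14849, Li 11815.
Overall IE_3 order: Cl < O < Li < Be.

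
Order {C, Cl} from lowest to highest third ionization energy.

Cl, C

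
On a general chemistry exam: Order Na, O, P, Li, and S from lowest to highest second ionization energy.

Consider each +1 ion: Na⁺ is the bare [Ne] core; O⁺ still has 5 valence electrons; P⁺ still has 4 valence electrons; Li⁺ is the bare [He] core; S⁺ still has 5 valence electrons.
Pulling an electron out of a noble-gas core costs far more than removing a remaining valence electron, so Na and Li sit at the high end of IE_2.
Valence configurations: O⁺ [He]2s²2p³, P⁺ [Ne]3s²3p², S⁺ [Ne]3s²3p³.
Approximate IE_2 values (kJ/mol): Na 4562, O 3388, P 1907, Li 7298, S 2252.
So the second ionization energies run P < S < O < Na < Li.

P, S, O, Na, Li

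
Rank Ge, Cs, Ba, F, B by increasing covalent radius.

F, B, Ge, Ba, Cs

B is in period 2, group 13; F is in period 2, group 17; Ge is in period 4, group 14; Cs is in period 6, group 1; Ba is in period 6, group 2.
Moving right in a period, electrons are added to the same shell under a stronger nuclear pull, so atoms get smaller; moving down, a new shell is opened and atoms get larger.
Neither a single period nor a single group — weigh both effects.
B > F: B lies to the left of F in period 2, so the across-period effect alone puts B larger.
Ge > B: period and group pull opposite ways; the down-group shift dominates (121 vs 85 pm).
Ba > Ge: both effects reinforce here, so Ba is clearly the larger of the two.
Cs > Ba: both are in period 6; the period trend gives Cs the larger value.
Approximate values (pm): B 85, F 64, Ge 121, Cs 232, Ba 196.
So from smallest to largest: F < B < Ge < Ba < Cs.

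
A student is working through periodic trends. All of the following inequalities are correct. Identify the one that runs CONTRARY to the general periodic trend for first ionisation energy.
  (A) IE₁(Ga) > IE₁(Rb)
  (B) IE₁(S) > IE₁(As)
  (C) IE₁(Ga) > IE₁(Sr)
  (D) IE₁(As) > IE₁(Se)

The general trend: first ionisation energy increases across a period and decreases down a group.
(A) Ga (period 4, group 13) vs Rb (period 5, group 1): the stated order agrees with the simple trend.
(B) S (period 3, group 16) vs As (period 4, group 15): the stated order agrees with the simple trend.
(C) Ga (period 4, group 13) vs Sr (period 5, group 2): the stated order agrees with the simple trend.
(D) As (period 4, group 15) vs Se (period 4, group 16): the stated order contradicts the simple trend.
The exception is (D): Se (4p⁴) ionizes more easily than half-filled As (4p³).

(D)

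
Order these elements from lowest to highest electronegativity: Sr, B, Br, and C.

B is in period 2, group 13; C is in period 2, group 14; Br is in period 4, group 17; Sr is in period 5, group 2.
EN rises left→right (higher Z_eff, smaller atoms) and falls top→bottom (larger, more shielded atoms).
Here both period and group differ, so the two effects have to be weighed against each other.
B > Sr: relative to Sr, both the across-period and down-group shifts push B's electronegativity up.
C > B: both are in period 2; the period trend gives C the larger value.
Br > C: the two effects oppose for this pair; the across-period effect wins (2.96 vs 2.55).
Approximate values (Pauling): B 2.04, C 2.55, Br 2.96, Sr 0.95.
So from lowest to highest: Sr < B < C < Br.

Sr, B, C, Br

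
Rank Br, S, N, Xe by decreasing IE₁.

N > Xe > Br > S

N is in period 2, group 15; S is in period 3, group 16; Br is in period 4, group 17; Xe is in period 5, group 18.
Across a period the outer electron is held more tightly (higher IE₁); down a group it sits in a higher shell, more shielded, and comes off more easily.
These sit on a diagonal, where the across-period and down-group effects partly cancel.
Br > S: the two effects oppose for this pair; the across-period effect wins (1140 vs 1000 kJ/mol).
Xe > Br: the two effects oppose for this pair; the across-period effect wins (1170 vs 1140 kJ/mol).
N > Xe: period and group pull opposite ways; the down-group shift dominates (1402 vs 1170 kJ/mol).
Approximate values (kJ/mol): N 1402, S 1000, Br 1140, Xe 1170.
So from highest to lowest: N > Xe > Br > S.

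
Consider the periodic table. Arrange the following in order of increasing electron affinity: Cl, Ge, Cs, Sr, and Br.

Sr, Cs, Ge, Br, Cl

Cl is in period 3, group 17; Ge is in period 4, group 14; Br is in period 4, group 17; Sr is in period 5, group 2; Cs is in period 6, group 1.
Adding an electron releases more energy for atoms nearer the top right (short of the noble gases).
Neither a single period nor a single group — weigh both effects.
Cs > Sr: this pair runs against the simple trend — see the exception note.
Ge > Cs: both effects reinforce here, so Ge is clearly the higher of the two.
Br > Ge: Br lies to the right of Ge in period 4, so the across-period effect alone puts Br higher.
Cl > Br: Cl sits above Br in group 17, so the down-group effect alone puts Cl higher.
Note the exception: Cs has a higher electron affinity than Sr, contrary to the simple trend — adding an electron to Sr (ns²) has to open a new, higher-energy np subshell, which is unfavourable.
Tabulated electron affinity (kJ/mol): Cl 349, Ge 119, Br 325, Sr 5, Cs 46.
So from lowest to highest: Sr < Cs < Ge < Br < Cl.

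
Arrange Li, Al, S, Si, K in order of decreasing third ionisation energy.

Li > K > S > Si > Al

After 2 electrons have been removed, what remains? Li²⁺ is already 1 electron into the core; Al²⁺ still has 1 valence electron; S²⁺ still has 4 valence electrons; Si²⁺ still has 2 valence electrons; K²⁺ is already 1 electron into the core.
Breaking into a closed-shell core is much more expensive than removing a leftover valence electron — K and Li have the largest IE_3 here.
Valence configurations: Al²⁺ [Ne]3s¹, S²⁺ [Ne]3s²3p², Si²⁺ [Ne]3s².
Tabulated IE_3 (kJ/mol): Li 11815, Al 2745, S 3357, Si 3232, K 4420.
Putting it together, IE_3: Al < Si < S < K < Li.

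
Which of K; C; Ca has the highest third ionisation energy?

After 2 electrons have been removed, what remains? K²⁺ is already 1 electron into the core; C²⁺ still has 2 valence electrons; Ca²⁺ is the bare [Ar] core.
Usually core removal costs more than valence removal, but here the competition is close: a tightly held n=2 valence electron can cost more to remove than an n=3 core electron, so the actual values have to decide it.
The numbers (kJ/mol): K 4420, C 4620, Ca 4912.
Putting it together, IE_3: K < C < Ca.

Ca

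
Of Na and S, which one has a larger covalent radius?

Na is in period 3, group 1; S is in period 3, group 16.
Across a period the added protons contract the valence shell; down a group each new principal shell makes the atom larger.
All lie in period 3, so atomic radius increases right to left.
So Na has the larger covalent radius (Na > S).

Na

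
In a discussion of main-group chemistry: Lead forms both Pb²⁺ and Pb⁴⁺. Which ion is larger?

Both ions have Z = 82 protons, but Pb⁴⁺ has lost more electrons, so its remaining electrons feel a larger effective nuclear charge per electron and are pulled in more tightly.
Higher positive charge → smaller ion, so Pb²⁺ > Pb⁴⁺.

Pb²⁺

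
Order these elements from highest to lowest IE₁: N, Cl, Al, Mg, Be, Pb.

N > Cl > Be > Mg > Pb > Al

Be is in period 2, group 2; N is in period 2, group 15; Mg is in period 3, group 2; Al is in period 3, group 13; Cl is in period 3, group 17; Pb is in period 6, group 14.
IE₁ increases left→right with effective nuclear charge and decreases top→bottom as the valence shell moves farther out.
Neither a single period nor a single group — weigh both effects.
Pb > Al: period and group pull opposite ways; the across-period shift dominates (716 vs 578 kJ/mol).
Mg > Pb: period and group pull opposite ways; the down-group shift dominates (738 vs 716 kJ/mol).
Be > Mg: they share group 2; the group trend gives Be the larger value.
Cl > Be: period and group pull opposite ways; the across-period shift dominates (1251 vs 900 kJ/mol).
N > Cl: the two effects oppose for this pair; the down-group effect wins (1402 vs 1251 kJ/mol).
Note the exception: Mg has a higher first ionization energy than Al, contrary to the simple trend — Al's single 3p electron is easier to remove than one from Mg's filled 3s².
Tabulated first ionization energy (kJ/mol): Be 900, N 1402, Mg 738, Al 578, Cl 1251, Pb 716.
So from highest to lowest: N > Cl > Be > Mg > Pb > Al.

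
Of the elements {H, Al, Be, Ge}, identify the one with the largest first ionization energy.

Across a period the outer electron is held more tightly (higher IE₁); down a group it sits in a higher shell, more shielded, and comes off more easily.
A diagonal step moves right (one effect) and down (the opposite effect) at once.
Ge > Al: the two effects oppose for this pair; the across-period effect wins (762 vs 578 kJ/mol).
Be > Ge: the two effects oppose for this pair; the down-group effect wins (900 vs 762 kJ/mol).
H > Be: period and group pull opposite ways; the down-group shift dominates (1312 vs 900 kJ/mol).
Tabulated first ionization energy (kJ/mol): H 1312, Be 900, Al 578, Ge 762.
The largest first ionization energy among these belongs to H.

H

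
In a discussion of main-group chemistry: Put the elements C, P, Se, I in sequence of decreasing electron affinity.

C is in period 2, group 14; P is in period 3, group 15; Se is in period 4, group 16; I is in period 5, group 17.
Adding an electron releases more energy for atoms nearer the top right (short of the noble gases).
A diagonal step moves right (one effect) and down (the opposite effect) at once.
C > P: the two effects oppose for this pair; the down-group effect wins (122 vs 72 kJ/mol).
Se > C: period and group pull opposite ways; the across-period shift dominates (195 vs 122 kJ/mol).
I > Se: period and group pull opposite ways; the across-period shift dominates (295 vs 195 kJ/mol).
For reference (kJ/mol): C 122, P 72, Se 195, I 295.
So from highest to lowest: I > Se > C > P.

I, Se, C, P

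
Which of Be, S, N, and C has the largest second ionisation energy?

N

IE_2 is the cost of taking one more electron from the +1 cation: Be⁺ still has 1 valence electron; S⁺ still has 5 valence electrons; N⁺ still has 4 valence electrons; C⁺ still has 3 valence electrons.
All are still removing valence electrons, so compare the +1 ions as you would atoms: IE_2 generally rises across a period (higher Z_eff) and falls down a group (larger shell), subject to the usual subshell exceptions.
Valence configurations: Be⁺ [He]2s¹, S⁺ [Ne]3s²3p³, N⁺ [He]2s²2p², C⁺ [He]2s²2p¹.
The numbers (kJ/mol): Be 1757, S 2252, N 2856, C 2353.
Hence IE_2: Be < S < C < N.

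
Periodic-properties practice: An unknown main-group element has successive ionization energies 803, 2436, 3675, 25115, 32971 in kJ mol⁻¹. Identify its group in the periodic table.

Look for the largest jump between consecutive ionization energies: IE4/IE3 ≈ 6.8, far larger than any earlier ratio.
That jump marks the point where a core electron is being removed. So the atom has 3 valence electrons.
A main-group element with 3 valence electrons is in group 13.

Group 13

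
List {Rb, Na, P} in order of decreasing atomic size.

Na is in period 3, group 1; P is in period 3, group 15; Rb is in period 5, group 1.
Moving right in a period, electrons are added to the same shell under a stronger nuclear pull, so atoms get smaller; moving down, a new shell is opened and atoms get larger.
Here both period and group differ, so the two effects have to be weighed against each other.
Na > P: Na lies to the left of P in period 3, so the across-period effect alone puts Na larger.
Rb > Na: they share group 1; the group trend gives Rb the larger value.
For reference (pm): Na 155, P 111, Rb 210.
So from largest to smallest: Rb > Na > P.

Rb > Na > P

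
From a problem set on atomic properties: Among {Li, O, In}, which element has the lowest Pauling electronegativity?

Li

Li is in period 2, group 1; O is in period 2, group 16; In is in period 5, group 13.
Electronegativity increases across a period and decreases down a group, tracking effective nuclear charge and atomic size.
These span different periods and groups, so the two trends combine.
In > Li: the two effects oppose for this pair; the across-period effect wins (1.78 vs 0.98).
O > In: relative to In, both the across-period and down-group shifts push O's electronegativity up.
For reference (Pauling): Li 0.98, O 3.44, In 1.78.
The lowest Pauling electronegativity among these belongs to Li.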